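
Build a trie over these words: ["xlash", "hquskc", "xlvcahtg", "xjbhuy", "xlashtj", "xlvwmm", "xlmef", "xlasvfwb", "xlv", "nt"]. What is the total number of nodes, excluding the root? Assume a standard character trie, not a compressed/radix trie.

Trace insertions, counting only characters that open a new branch:
  "xlash" → 5 new (x, l, a, s, h)
  "hquskc" → 6 new (h, q, u, s, k, c)
  "xlvcahtg" → prefix "xl" already present; 6 new (v, c, a, h, t, g)
  "xjbhuy" → prefix "x" already present; 5 new (j, b, h, u, y)
  "xlashtj" → prefix "xlash" already present; 2 new (t, j)
  "xlvwmm" → prefix "xlv" already present; 3 new (w, m, m)
  "xlmef" → prefix "xl" already present; 3 new (m, e, f)
  "xlasvfwb" → prefix "xlas" already present; 4 new (v, f, w, b)
  "xlv" → prefix "xlv" already present; 0 new (none)
  "nt" → 2 new (n, t)
Total nodes = 5 + 6 + 6 + 5 + 2 + 3 + 3 + 4 + 0 + 2 = 36

36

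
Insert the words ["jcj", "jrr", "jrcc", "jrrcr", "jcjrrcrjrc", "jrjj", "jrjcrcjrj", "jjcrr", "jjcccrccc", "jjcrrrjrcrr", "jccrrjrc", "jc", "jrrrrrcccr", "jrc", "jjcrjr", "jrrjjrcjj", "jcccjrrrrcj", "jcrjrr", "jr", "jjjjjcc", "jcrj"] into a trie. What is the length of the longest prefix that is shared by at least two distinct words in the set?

5

The deepest shared node is where two words last agree before diverging.
e.g. "jjcrr" and "jjcrrrjrcrr" share the prefix "jjcrr" of length 5; no pair shares a longer one.
Longest shared-prefix length: 5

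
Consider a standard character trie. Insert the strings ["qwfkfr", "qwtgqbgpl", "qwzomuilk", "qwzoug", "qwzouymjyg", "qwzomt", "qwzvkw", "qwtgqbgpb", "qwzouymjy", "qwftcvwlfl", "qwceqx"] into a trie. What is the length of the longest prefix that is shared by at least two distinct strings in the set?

9

Equivalently: take the maximum, over all pairs, of their longest common prefix length.
"qwzouymjy" and "qwzouymjyg" agree on "qwzouymjy" (9 characters) before diverging; nothing deeper is shared.
Longest shared-prefix length: 9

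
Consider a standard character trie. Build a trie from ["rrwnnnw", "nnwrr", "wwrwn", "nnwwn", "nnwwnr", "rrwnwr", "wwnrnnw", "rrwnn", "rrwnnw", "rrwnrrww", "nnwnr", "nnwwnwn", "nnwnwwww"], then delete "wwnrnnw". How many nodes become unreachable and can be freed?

Walk "wwnrnnw" from the leaf back toward the root, removing each node that no remaining word uses.
The suffix "nrnnw" (5 nodes) is used only by "wwnrnnw"; the node for "ww" still has the child "r", so pruning stops there.
Nodes removed: 5

5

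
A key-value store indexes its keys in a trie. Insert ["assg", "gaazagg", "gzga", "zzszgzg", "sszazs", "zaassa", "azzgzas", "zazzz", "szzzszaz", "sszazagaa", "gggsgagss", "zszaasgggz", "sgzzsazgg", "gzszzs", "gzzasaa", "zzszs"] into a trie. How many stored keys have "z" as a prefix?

5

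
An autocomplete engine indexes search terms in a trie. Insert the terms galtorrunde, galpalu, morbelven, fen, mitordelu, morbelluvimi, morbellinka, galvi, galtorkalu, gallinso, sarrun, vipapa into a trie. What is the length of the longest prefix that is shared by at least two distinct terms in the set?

7

The deepest shared node is where two words last agree before diverging.
"morbellinka" and "morbelluvimi" agree on "morbell" (7 characters) before diverging; nothing deeper is shared.
Longest shared-prefix length: 7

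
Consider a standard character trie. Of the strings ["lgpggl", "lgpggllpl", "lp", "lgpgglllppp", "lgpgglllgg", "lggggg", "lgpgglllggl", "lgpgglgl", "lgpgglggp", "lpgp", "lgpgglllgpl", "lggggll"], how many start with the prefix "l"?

Traverse to the node for "l", then collect every word in that subtree.
Words under "l": lggggg, lggggll, lgpggl, lgpgglggp, lgpgglgl, lgpgglllgg, lgpgglllggl, lgpgglllgpl, lgpgglllppp, lgpggllpl, lp, lpgp
Count: 12

12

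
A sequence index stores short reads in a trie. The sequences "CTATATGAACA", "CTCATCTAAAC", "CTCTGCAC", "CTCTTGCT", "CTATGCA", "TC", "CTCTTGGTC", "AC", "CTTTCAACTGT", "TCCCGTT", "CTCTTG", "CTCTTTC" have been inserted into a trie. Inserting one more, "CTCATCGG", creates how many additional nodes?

Walking "CTCATCGG" from the root, the first 6 characters ("CTCATC") follow existing edges; "G" is the first miss.
New nodes needed: |"CTCATCGG"| − 6 = 8 − 6 = 2.

2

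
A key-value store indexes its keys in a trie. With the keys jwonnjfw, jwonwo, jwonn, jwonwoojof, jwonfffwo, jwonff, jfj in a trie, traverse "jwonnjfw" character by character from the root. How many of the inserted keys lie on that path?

Check each prefix of "jwonnjfw" against the stored set — each match is an end-marker on the path.
Prefixes of the query that are stored words: "jwonn", "jwonnjfw"
Count: 2

2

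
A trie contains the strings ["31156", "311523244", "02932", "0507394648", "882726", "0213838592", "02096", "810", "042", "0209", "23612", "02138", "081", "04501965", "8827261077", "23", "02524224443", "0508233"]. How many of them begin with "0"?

11

Traverse to the node for "0", then collect every word in that subtree.
Words under "0": 0209, 02096, 02138, 0213838592, 02524224443, 02932, 042, 04501965, 0507394648, 0508233, 081
Count: 11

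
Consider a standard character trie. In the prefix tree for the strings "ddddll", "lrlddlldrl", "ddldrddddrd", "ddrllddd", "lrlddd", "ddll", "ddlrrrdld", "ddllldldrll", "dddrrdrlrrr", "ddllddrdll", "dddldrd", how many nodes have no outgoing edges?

Leaves are exactly the stored words that no other stored word extends.
Those words: "ddddll", "dddldrd", "dddrrdrlrrr", "ddldrddddrd", "ddllddrdll", "ddllldldrll", "ddlrrrdld", "ddrllddd", "lrlddd", "lrlddlldrl"
Leaf count: 10

10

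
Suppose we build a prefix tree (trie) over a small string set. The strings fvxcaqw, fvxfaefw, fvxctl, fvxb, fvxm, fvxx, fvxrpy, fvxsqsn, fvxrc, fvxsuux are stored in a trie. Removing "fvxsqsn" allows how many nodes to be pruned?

3

Walk "fvxsqsn" from the leaf back toward the root, removing each node that no remaining word uses.
The suffix "qsn" (3 nodes) is used only by "fvxsqsn"; the node for "fvxs" still has the child "u", so pruning stops there.
Nodes removed: 3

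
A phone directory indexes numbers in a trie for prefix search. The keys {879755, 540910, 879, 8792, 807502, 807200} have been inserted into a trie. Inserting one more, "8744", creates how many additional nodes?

"87" is already a path in the trie; the remaining "44" must be added.
So 4 − 2 = 2 new nodes.

2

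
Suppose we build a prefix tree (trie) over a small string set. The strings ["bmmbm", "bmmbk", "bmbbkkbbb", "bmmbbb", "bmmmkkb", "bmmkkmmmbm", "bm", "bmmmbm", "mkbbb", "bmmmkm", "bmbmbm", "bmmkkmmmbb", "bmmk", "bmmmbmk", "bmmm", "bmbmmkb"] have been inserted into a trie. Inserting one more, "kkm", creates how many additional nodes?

3

"kkm" shares no prefix with any stored word, so all 3 characters open new nodes.
3 − 0 = 3 new nodes.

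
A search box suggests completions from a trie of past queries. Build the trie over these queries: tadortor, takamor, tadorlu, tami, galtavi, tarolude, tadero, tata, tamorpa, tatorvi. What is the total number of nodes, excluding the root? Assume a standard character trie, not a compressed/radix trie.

43

Trace insertions, counting only characters that open a new branch:
  "tadortor" → 8 new (t, a, d, o, r, t, o, r)
  "takamor" → prefix "ta" already present; 5 new (k, a, m, o, r)
  "tadorlu" → prefix "tador" already present; 2 new (l, u)
  "tami" → prefix "ta" already present; 2 new (m, i)
  "galtavi" → 7 new (g, a, l, t, a, v, i)
  "tarolude" → prefix "ta" already present; 6 new (r, o, l, u, d, e)
  "tadero" → prefix "tad" already present; 3 new (e, r, o)
  "tata" → prefix "ta" already present; 2 new (t, a)
  "tamorpa" → prefix "tam" already present; 4 new (o, r, p, a)
  "tatorvi" → prefix "tat" already present; 4 new (o, r, v, i)
Total nodes = 8 + 5 + 2 + 2 + 7 + 6 + 3 + 2 + 4 + 4 = 43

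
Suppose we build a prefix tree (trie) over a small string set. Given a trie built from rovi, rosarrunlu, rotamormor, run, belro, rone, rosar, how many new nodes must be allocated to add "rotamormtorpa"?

The longest prefix of "rotamormtorpa" already in the trie is "rotamorm" (length 8).
So 13 − 8 = 5 new nodes.

5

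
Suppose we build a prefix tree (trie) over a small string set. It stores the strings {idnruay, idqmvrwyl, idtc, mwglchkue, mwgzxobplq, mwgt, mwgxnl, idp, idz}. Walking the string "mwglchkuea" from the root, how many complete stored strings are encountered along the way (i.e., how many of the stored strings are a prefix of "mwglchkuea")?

Traverse "mwglchkuea" character by character; count nodes along the way that are marked as word ends.
Prefixes of the query that are stored words: "mwglchkue"
Count: 1

1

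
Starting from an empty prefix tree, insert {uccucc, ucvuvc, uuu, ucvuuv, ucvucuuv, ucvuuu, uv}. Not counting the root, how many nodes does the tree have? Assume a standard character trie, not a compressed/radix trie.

20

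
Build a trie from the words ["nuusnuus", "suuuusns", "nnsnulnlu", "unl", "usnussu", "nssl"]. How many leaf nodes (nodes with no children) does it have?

6

Leaves are exactly the stored words that no other stored word extends.
Those words: "nnsnulnlu", "nssl", "nuusnuus", "suuuusns", "unl", "usnussu"
Leaf count: 6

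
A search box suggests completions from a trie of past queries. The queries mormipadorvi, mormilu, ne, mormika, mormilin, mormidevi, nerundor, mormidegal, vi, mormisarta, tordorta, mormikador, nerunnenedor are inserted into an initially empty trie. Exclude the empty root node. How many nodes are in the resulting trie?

58

For each word, the new-node count is its length minus the longest prefix already in the trie:
  "mormipadorvi" → 12 new (m, o, r, m, i, p, a, d, o, r, v, i)
  "mormilu" → prefix "mormi" already present; 2 new (l, u)
  "ne" → 2 new (n, e)
  "mormika" → prefix "mormi" already present; 2 new (k, a)
  "mormilin" → prefix "mormil" already present; 2 new (i, n)
  "mormidevi" → prefix "mormi" already present; 4 new (d, e, v, i)
  "nerundor" → prefix "ne" already present; 6 new (r, u, n, d, o, r)
  "mormidegal" → prefix "mormide" already present; 3 new (g, a, l)
  "vi" → 2 new (v, i)
  "mormisarta" → prefix "mormi" already present; 5 new (s, a, r, t, a)
  "tordorta" → 8 new (t, o, r, d, o, r, t, a)
  "mormikador" → prefix "mormika" already present; 3 new (d, o, r)
  "nerunnenedor" → prefix "nerun" already present; 7 new (n, e, n, e, d, o, r)
Total nodes = 12 + 2 + 2 + 2 + 2 + 4 + 6 + 3 + 2 + 5 + 8 + 3 + 7 = 58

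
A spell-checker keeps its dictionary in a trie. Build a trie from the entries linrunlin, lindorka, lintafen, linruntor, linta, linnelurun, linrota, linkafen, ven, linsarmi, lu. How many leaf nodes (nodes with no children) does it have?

10

A leaf is a node with no children — equivalently, the end of a word that is not a proper prefix of any other stored word.
Those words: "lindorka", "linkafen", "linnelurun", "linrota", "linrunlin", "linruntor", "linsarmi", "lintafen", "lu", "ven"
Leaf count: 10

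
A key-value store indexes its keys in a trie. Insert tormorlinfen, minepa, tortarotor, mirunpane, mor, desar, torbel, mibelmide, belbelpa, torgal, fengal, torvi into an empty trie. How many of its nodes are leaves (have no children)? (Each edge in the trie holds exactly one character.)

Leaves are exactly the stored words that no other stored word extends.
Those words: "belbelpa", "desar", "fengal", "mibelmide", "minepa", "mirunpane", "mor", "torbel", "torgal", "tormorlinfen", "tortarotor", "torvi"
Leaf count: 12

12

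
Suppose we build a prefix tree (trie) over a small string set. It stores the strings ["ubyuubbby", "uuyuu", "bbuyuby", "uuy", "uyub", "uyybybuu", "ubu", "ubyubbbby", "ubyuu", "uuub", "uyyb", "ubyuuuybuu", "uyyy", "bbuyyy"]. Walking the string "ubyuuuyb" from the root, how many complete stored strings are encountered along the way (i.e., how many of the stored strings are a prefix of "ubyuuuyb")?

Check each prefix of "ubyuuuyb" against the stored set — each match is an end-marker on the path.
Prefixes of the query that are stored words: "ubyuu"
Count: 1

1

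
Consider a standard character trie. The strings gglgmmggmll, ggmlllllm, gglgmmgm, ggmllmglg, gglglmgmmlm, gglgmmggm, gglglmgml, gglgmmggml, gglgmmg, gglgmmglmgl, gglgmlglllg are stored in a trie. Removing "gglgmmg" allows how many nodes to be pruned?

0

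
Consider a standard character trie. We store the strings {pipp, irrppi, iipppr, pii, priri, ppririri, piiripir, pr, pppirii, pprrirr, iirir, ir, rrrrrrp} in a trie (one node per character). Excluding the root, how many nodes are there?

51

Trace insertions, counting only characters that open a new branch:
  "pipp" → 4 new (p, i, p, p)
  "irrppi" → 6 new (i, r, r, p, p, i)
  "iipppr" → prefix "i" already present; 5 new (i, p, p, p, r)
  "pii" → prefix "pi" already present; 1 new (i)
  "priri" → prefix "p" already present; 4 new (r, i, r, i)
  "ppririri" → prefix "p" already present; 7 new (p, r, i, r, i, r, i)
  "piiripir" → prefix "pii" already present; 5 new (r, i, p, i, r)
  "pr" → prefix "pr" already present; 0 new (none)
  "pppirii" → prefix "pp" already present; 5 new (p, i, r, i, i)
  "pprrirr" → prefix "ppr" already present; 4 new (r, i, r, r)
  "iirir" → prefix "ii" already present; 3 new (r, i, r)
  "ir" → prefix "ir" already present; 0 new (none)
  "rrrrrrp" → 7 new (r, r, r, r, r, r, p)
Total nodes = 4 + 6 + 5 + 1 + 4 + 7 + 5 + 0 + 5 + 4 + 3 + 0 + 7 = 51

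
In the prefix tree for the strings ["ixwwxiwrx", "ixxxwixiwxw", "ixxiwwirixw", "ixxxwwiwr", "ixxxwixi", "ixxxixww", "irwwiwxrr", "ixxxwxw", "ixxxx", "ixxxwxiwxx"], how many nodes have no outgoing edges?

A leaf is a node with no children — equivalently, the end of a word that is not a proper prefix of any other stored word.
Those words: "irwwiwxrr", "ixwwxiwrx", "ixxiwwirixw", "ixxxixww", "ixxxwixiwxw", "ixxxwwiwr", "ixxxwxiwxx", "ixxxwxw", "ixxxx"
Leaf count: 9

9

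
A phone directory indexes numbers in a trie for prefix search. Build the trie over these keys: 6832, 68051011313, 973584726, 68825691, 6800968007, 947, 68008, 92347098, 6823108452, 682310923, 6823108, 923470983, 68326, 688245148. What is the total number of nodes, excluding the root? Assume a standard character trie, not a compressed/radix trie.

Trace insertions, counting only characters that open a new branch:
  "6832" → 4 new (6, 8, 3, 2)
  "68051011313" → prefix "68" already present; 9 new (0, 5, 1, 0, 1, 1, 3, 1, 3)
  "973584726" → 9 new (9, 7, 3, 5, 8, 4, 7, 2, 6)
  "68825691" → prefix "68" already present; 6 new (8, 2, 5, 6, 9, 1)
  "6800968007" → prefix "680" already present; 7 new (0, 9, 6, 8, 0, 0, 7)
  "947" → prefix "9" already present; 2 new (4, 7)
  "68008" → prefix "6800" already present; 1 new (8)
  "92347098" → prefix "9" already present; 7 new (2, 3, 4, 7, 0, 9, 8)
  "6823108452" → prefix "68" already present; 8 new (2, 3, 1, 0, 8, 4, 5, 2)
  "682310923" → prefix "682310" already present; 3 new (9, 2, 3)
  "6823108" → prefix "6823108" already present; 0 new (none)
  "923470983" → prefix "92347098" already present; 1 new (3)
  "68326" → prefix "6832" already present; 1 new (6)
  "688245148" → prefix "6882" already present; 5 new (4, 5, 1, 4, 8)
Total nodes = 4 + 9 + 9 + 6 + 7 + 2 + 1 + 7 + 8 + 3 + 0 + 1 + 1 + 5 = 63

63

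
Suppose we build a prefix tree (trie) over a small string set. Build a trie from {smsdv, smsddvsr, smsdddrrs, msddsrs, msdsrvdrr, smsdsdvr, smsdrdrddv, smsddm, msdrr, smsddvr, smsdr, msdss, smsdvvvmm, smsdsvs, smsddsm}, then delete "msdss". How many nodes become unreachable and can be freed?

1

Walk "msdss" from the leaf back toward the root, removing each node that no remaining word uses.
The suffix "s" (1 node) is used only by "msdss"; the node for "msds" still has the child "r", so pruning stops there.
Nodes removed: 1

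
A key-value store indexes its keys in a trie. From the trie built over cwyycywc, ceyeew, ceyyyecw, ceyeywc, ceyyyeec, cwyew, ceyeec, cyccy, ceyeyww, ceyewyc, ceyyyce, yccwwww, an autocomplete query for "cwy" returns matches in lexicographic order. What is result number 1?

Filter for "cwy…" and sort: "cwyew", "cwyycywc"
The 1st is cwyew.

cwyew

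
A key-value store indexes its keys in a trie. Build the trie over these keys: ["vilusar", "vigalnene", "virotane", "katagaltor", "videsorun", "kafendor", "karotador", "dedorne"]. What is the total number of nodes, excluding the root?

57

Count nodes per top-level branch (shared prefixes stored once):
  'd'-branch (dedorne): 7 nodes
  'k'-branch (kafendor, karotador, katagaltor): 23 nodes
  'v'-branch (videsorun, vigalnene, vilusar, virotane): 27 nodes
Sum: 57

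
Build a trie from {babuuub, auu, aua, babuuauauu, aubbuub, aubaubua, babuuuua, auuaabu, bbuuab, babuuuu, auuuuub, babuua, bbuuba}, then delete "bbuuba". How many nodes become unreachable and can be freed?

Walk "bbuuba" from the leaf back toward the root, removing each node that no remaining word uses.
The suffix "ba" (2 nodes) is used only by "bbuuba"; the node for "bbuu" still has the child "a", so pruning stops there.
Nodes removed: 2

2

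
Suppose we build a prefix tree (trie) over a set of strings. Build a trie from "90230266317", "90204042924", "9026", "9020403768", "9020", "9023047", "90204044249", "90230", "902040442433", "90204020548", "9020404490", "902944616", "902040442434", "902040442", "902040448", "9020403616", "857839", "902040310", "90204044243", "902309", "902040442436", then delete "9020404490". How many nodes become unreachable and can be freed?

Walk "9020404490" from the leaf back toward the root, removing each node that no remaining word uses.
The suffix "90" (2 nodes) is used only by "9020404490"; the node for "90204044" still has the child "2", so pruning stops there.
Nodes removed: 2

2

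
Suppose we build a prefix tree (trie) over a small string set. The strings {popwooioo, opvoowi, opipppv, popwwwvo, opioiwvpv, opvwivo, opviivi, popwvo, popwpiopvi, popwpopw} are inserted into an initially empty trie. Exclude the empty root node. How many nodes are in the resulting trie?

Trace insertions, counting only characters that open a new branch:
  "popwooioo" → 9 new (p, o, p, w, o, o, i, o, o)
  "opvoowi" → 7 new (o, p, v, o, o, w, i)
  "opipppv" → prefix "op" already present; 5 new (i, p, p, p, v)
  "popwwwvo" → prefix "popw" already present; 4 new (w, w, v, o)
  "opioiwvpv" → prefix "opi" already present; 6 new (o, i, w, v, p, v)
  "opvwivo" → prefix "opv" already present; 4 new (w, i, v, o)
  "opviivi" → prefix "opv" already present; 4 new (i, i, v, i)
  "popwvo" → prefix "popw" already present; 2 new (v, o)
  "popwpiopvi" → prefix "popw" already present; 6 new (p, i, o, p, v, i)
  "popwpopw" → prefix "popwp" already present; 3 new (o, p, w)
Total nodes = 9 + 7 + 5 + 4 + 6 + 4 + 4 + 2 + 6 + 3 = 50

50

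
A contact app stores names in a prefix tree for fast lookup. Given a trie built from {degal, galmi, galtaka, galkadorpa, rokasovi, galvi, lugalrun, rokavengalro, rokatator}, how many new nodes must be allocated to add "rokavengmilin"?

5

The longest prefix of "rokavengmilin" already in the trie is "rokaveng" (length 8).
Each of the 5 remaining characters creates one node.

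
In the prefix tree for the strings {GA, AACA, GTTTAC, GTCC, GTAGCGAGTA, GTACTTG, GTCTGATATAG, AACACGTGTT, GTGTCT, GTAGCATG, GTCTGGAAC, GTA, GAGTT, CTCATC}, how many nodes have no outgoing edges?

11

Leaves are exactly the stored words that no other stored word extends.
Those words: "AACACGTGTT", "CTCATC", "GAGTT", "GTACTTG", "GTAGCATG", "GTAGCGAGTA", "GTCC", "GTCTGATATAG", "GTCTGGAAC", "GTGTCT", "GTTTAC"
Leaf count: 11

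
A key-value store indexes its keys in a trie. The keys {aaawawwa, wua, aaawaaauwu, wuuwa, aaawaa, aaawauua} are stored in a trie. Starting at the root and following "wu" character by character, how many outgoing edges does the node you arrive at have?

2

Walk "wu" from the root, arriving at one node.
Distinct next characters after "wu": a, u.
That node has 2 child edges.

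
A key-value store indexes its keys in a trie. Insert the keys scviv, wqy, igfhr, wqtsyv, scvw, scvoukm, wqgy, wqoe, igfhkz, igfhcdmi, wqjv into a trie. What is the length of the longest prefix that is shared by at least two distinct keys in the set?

4

Look for the deepest trie node that still has at least two words in its subtree.
e.g. "igfhcdmi" and "igfhkz" share the prefix "igfh" of length 4; no pair shares a longer one.
Longest shared-prefix length: 4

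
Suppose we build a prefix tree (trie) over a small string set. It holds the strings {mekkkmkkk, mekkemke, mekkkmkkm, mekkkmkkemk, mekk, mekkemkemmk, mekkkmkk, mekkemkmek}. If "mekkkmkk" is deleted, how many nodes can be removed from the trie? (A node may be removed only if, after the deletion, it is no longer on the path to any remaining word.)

0

Walk "mekkkmkk" from the leaf back toward the root, removing each node that no remaining word uses.
Every node on "mekkkmkk" is still needed (e.g. by "mekkkmkkk"), so nothing is freed.
Nodes removed: 0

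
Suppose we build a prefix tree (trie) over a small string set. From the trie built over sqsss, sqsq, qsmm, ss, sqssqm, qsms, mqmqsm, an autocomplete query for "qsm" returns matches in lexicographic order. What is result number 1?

Words with prefix "qsm", in lexicographic order: "qsmm", "qsms"
The 1st is qsmm.

qsmm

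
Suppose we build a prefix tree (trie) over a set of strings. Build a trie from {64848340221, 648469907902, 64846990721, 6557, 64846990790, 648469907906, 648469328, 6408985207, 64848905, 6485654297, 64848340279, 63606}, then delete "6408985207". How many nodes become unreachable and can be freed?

8

After clearing the end-marker at "6408985207", prune upward until reaching a node still needed by another word.
The suffix "08985207" (8 nodes) is used only by "6408985207"; the node for "64" still has the child "8", so pruning stops there.
Nodes removed: 8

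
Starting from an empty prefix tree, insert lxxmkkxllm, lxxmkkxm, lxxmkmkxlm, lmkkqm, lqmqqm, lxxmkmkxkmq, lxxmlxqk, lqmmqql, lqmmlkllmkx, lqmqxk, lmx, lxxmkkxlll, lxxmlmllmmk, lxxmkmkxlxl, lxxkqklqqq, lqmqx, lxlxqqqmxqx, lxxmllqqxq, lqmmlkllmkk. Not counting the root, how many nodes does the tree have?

Trace insertions, counting only characters that open a new branch:
  "lxxmkkxllm" → 10 new (l, x, x, m, k, k, x, l, l, m)
  "lxxmkkxm" → prefix "lxxmkkx" already present; 1 new (m)
  "lxxmkmkxlm" → prefix "lxxmk" already present; 5 new (m, k, x, l, m)
  "lmkkqm" → prefix "l" already present; 5 new (m, k, k, q, m)
  "lqmqqm" → prefix "l" already present; 5 new (q, m, q, q, m)
  "lxxmkmkxkmq" → prefix "lxxmkmkx" already present; 3 new (k, m, q)
  "lxxmlxqk" → prefix "lxxm" already present; 4 new (l, x, q, k)
  "lqmmqql" → prefix "lqm" already present; 4 new (m, q, q, l)
  "lqmmlkllmkx" → prefix "lqmm" already present; 7 new (l, k, l, l, m, k, x)
  "lqmqxk" → prefix "lqmq" already present; 2 new (x, k)
  "lmx" → prefix "lm" already present; 1 new (x)
  "lxxmkkxlll" → prefix "lxxmkkxll" already present; 1 new (l)
  "lxxmlmllmmk" → prefix "lxxml" already present; 6 new (m, l, l, m, m, k)
  "lxxmkmkxlxl" → prefix "lxxmkmkxl" already present; 2 new (x, l)
  "lxxkqklqqq" → prefix "lxx" already present; 7 new (k, q, k, l, q, q, q)
  "lqmqx" → prefix "lqmqx" already present; 0 new (none)
  "lxlxqqqmxqx" → prefix "lx" already present; 9 new (l, x, q, q, q, m, x, q, x)
  "lxxmllqqxq" → prefix "lxxml" already present; 5 new (l, q, q, x, q)
  "lqmmlkllmkk" → prefix "lqmmlkllmk" already present; 1 new (k)
Total nodes = 10 + 1 + 5 + 5 + 5 + 3 + 4 + 4 + 7 + 2 + 1 + 1 + 6 + 2 + 7 + 0 + 9 + 5 + 1 = 78

78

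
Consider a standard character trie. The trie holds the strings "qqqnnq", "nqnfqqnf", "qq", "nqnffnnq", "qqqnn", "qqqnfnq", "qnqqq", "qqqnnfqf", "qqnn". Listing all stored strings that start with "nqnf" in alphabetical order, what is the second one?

Filter for "nqnf…" and sort: "nqnffnnq", "nqnfqqnf"
Position 2: nqnfqqnf

nqnfqqnf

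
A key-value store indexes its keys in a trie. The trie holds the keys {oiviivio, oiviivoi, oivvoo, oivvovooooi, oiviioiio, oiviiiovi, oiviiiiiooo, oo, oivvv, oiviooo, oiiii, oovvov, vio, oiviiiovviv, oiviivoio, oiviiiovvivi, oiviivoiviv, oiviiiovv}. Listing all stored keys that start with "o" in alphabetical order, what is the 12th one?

DFS of the "o" subtree visits, in order: "oiiii", "oiviiiiiooo", "oiviiiovi", "oiviiiovv", "oiviiiovviv", "oiviiiovvivi", "oiviioiio", "oiviivio", "oiviivoi", "oiviivoio", "oiviivoiviv", "oiviooo", "oivvoo", "oivvovooooi", "oivvv", "oo", "oovvov"
The 12th is oiviooo.

oiviooo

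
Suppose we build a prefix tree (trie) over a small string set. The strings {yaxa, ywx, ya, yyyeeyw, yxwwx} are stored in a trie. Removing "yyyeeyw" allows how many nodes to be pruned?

6

Walk "yyyeeyw" from the leaf back toward the root, removing each node that no remaining word uses.
The suffix "yyeeyw" (6 nodes) is used only by "yyyeeyw"; the node for "y" still has the child "a", so pruning stops there.
Nodes removed: 6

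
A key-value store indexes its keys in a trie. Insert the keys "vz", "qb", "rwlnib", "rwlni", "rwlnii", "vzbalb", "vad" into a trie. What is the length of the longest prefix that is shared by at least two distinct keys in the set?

Look for the deepest trie node that still has at least two words in its subtree.
"rwlni" and "rwlnib" agree on "rwlni" (5 characters) before diverging; nothing deeper is shared.
Longest shared-prefix length: 5

5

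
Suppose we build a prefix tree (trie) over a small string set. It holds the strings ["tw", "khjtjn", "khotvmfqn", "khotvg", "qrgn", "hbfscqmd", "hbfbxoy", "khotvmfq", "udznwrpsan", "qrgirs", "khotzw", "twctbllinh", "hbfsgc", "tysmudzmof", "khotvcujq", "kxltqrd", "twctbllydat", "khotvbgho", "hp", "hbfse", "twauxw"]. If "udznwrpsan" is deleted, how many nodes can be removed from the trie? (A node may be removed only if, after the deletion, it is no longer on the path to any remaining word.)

10

After clearing the end-marker at "udznwrpsan", prune upward until reaching a node still needed by another word.
No other word shares any prefix with "udznwrpsan", so all 10 of its nodes go.
Nodes removed: 10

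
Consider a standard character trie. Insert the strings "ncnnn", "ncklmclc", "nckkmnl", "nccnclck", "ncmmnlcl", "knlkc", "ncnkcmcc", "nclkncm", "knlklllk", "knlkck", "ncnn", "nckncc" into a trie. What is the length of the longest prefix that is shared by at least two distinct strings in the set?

5

The deepest shared node is where two words last agree before diverging.
"knlkc" and "knlkck" agree on "knlkc" (5 characters) before diverging; nothing deeper is shared.
Longest shared-prefix length: 5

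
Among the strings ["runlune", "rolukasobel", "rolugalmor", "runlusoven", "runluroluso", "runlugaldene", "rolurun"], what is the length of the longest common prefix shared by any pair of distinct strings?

5

The deepest shared node is where two words last agree before diverging.
e.g. "runlugaldene" and "runlune" share the prefix "runlu" of length 5; no pair shares a longer one.
Longest shared-prefix length: 5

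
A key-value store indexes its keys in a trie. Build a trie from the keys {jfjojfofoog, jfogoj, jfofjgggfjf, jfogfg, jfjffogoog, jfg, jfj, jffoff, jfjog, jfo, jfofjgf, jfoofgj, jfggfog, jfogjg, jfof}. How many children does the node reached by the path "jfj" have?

2

Follow the path "jfj" to its node, then look at its outgoing edges.
Distinct next characters after "jfj": f, o.
That node has 2 child edges.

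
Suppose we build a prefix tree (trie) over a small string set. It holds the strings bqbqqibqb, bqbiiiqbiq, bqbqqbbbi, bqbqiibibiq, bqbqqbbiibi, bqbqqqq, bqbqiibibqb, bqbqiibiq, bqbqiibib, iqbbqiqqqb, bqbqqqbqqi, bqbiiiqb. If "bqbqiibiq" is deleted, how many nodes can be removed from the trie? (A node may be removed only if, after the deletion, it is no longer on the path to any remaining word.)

1

After clearing the end-marker at "bqbqiibiq", prune upward until reaching a node still needed by another word.
The suffix "q" (1 node) is used only by "bqbqiibiq"; the node for "bqbqiibi" still has the child "b", so pruning stops there.
Nodes removed: 1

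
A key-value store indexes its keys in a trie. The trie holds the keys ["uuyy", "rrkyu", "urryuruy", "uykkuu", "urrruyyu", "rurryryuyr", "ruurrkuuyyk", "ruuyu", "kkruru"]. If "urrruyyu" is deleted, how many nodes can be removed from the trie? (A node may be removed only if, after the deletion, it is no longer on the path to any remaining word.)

After clearing the end-marker at "urrruyyu", prune upward until reaching a node still needed by another word.
The suffix "ruyyu" (5 nodes) is used only by "urrruyyu"; the node for "urr" still has the child "y", so pruning stops there.
Nodes removed: 5

5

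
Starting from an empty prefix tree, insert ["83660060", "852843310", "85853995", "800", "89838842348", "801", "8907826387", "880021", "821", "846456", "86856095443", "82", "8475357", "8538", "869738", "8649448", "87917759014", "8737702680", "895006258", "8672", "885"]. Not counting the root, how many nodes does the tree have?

109

Count nodes per top-level branch (shared prefixes stored once):
  '8'-branch (800, 801, 82, 821, 83660060, 846456, 8475357, 852843310, 8538, 85853995, 8649448, 8672, 86856095443, 869738, 8737702680, 87917759014, 880021, 885, 8907826387, 895006258, 89838842348): 109 nodes
Sum: 109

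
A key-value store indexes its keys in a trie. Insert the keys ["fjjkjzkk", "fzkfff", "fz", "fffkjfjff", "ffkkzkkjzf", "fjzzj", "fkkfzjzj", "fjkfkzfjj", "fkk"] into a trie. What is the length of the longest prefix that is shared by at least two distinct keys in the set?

3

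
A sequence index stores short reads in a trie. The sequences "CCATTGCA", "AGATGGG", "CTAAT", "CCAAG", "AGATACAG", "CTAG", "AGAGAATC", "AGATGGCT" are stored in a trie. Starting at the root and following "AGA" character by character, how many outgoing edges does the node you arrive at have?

2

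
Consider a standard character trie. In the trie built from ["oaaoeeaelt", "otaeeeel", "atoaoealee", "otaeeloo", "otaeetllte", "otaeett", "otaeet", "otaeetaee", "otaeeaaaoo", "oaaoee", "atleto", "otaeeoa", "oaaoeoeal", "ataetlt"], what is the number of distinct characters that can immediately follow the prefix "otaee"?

5

The children of the "otaee" node are the distinct next characters among strings starting with "otaee".
Distinct next characters after "otaee": a, e, l, o, t.
That node has 5 child edges.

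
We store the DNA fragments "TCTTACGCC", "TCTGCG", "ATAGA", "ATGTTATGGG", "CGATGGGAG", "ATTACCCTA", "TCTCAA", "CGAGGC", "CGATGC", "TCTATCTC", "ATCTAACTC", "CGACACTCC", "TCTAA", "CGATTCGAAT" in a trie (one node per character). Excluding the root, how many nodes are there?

Trace insertions, counting only characters that open a new branch:
  "TCTTACGCC" → 9 new (T, C, T, T, A, C, G, C, C)
  "TCTGCG" → prefix "TCT" already present; 3 new (G, C, G)
  "ATAGA" → 5 new (A, T, A, G, A)
  "ATGTTATGGG" → prefix "AT" already present; 8 new (G, T, T, A, T, G, G, G)
  "CGATGGGAG" → 9 new (C, G, A, T, G, G, G, A, G)
  "ATTACCCTA" → prefix "AT" already present; 7 new (T, A, C, C, C, T, A)
  "TCTCAA" → prefix "TCT" already present; 3 new (C, A, A)
  "CGAGGC" → prefix "CGA" already present; 3 new (G, G, C)
  "CGATGC" → prefix "CGATG" already present; 1 new (C)
  "TCTATCTC" → prefix "TCT" already present; 5 new (A, T, C, T, C)
  "ATCTAACTC" → prefix "AT" already present; 7 new (C, T, A, A, C, T, C)
  "CGACACTCC" → prefix "CGA" already present; 6 new (C, A, C, T, C, C)
  "TCTAA" → prefix "TCTA" already present; 1 new (A)
  "CGATTCGAAT" → prefix "CGAT" already present; 6 new (T, C, G, A, A, T)
Total nodes = 9 + 3 + 5 + 8 + 9 + 7 + 3 + 3 + 1 + 5 + 7 + 6 + 1 + 6 = 73

73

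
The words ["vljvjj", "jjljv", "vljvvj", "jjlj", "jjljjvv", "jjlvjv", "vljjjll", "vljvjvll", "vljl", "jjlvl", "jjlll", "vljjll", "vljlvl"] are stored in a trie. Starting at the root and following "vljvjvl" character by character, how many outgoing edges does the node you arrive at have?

Follow the path "vljvjvl" to its node, then look at its outgoing edges.
Distinct next characters after "vljvjvl": l.
That node has 1 child edge.

1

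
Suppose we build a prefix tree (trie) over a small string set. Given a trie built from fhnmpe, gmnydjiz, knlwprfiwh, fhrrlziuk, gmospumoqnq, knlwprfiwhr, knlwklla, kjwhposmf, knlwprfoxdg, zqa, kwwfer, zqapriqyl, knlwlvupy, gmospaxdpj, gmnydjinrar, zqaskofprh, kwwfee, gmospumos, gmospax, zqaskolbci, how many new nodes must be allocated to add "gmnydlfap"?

4

The longest prefix of "gmnydlfap" already in the trie is "gmnyd" (length 5).
New nodes needed: |"gmnydlfap"| − 5 = 9 − 5 = 4.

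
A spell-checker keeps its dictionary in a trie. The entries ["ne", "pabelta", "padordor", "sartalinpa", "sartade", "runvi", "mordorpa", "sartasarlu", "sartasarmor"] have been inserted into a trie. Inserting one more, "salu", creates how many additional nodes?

2

Walking "salu" from the root, the first 2 characters ("sa") follow existing edges; "l" is the first miss.
So 4 − 2 = 2 new nodes.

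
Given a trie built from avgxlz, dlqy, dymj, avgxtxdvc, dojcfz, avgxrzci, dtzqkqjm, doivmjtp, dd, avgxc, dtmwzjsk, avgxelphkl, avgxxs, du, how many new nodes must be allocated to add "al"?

"a" is already a path in the trie; the remaining "l" must be added.
New nodes needed: |"al"| − 1 = 2 − 1 = 1.

1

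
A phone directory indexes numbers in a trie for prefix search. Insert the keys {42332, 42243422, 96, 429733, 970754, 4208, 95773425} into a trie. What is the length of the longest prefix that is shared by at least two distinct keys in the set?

2

Look for the deepest trie node that still has at least two words in its subtree.
e.g. "4208" and "42243422" share the prefix "42" of length 2; no pair shares a longer one.
Longest shared-prefix length: 2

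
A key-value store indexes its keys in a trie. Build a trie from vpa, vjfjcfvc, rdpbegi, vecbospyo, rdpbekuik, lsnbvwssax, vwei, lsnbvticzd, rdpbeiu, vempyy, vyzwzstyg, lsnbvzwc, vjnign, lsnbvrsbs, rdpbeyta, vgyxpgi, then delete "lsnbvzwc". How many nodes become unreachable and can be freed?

3

A node on "lsnbvzwc"'s path can go only if nothing else ends at it or branches off below it.
The suffix "zwc" (3 nodes) is used only by "lsnbvzwc"; the node for "lsnbv" still has the child "w", so pruning stops there.
Nodes removed: 3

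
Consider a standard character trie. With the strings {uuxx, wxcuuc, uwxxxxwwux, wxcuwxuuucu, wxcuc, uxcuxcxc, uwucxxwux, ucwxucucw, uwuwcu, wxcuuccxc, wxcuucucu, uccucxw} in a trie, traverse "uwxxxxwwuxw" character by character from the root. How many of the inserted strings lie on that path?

1

Check each prefix of "uwxxxxwwuxw" against the stored set — each match is an end-marker on the path.
Prefixes of the query that are stored words: "uwxxxxwwux"
Count: 1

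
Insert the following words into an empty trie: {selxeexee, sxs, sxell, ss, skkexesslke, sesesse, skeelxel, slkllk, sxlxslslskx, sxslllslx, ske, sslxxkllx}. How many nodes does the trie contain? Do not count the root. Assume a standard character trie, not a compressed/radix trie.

Trace insertions, counting only characters that open a new branch:
  "selxeexee" → 9 new (s, e, l, x, e, e, x, e, e)
  "sxs" → prefix "s" already present; 2 new (x, s)
  "sxell" → prefix "sx" already present; 3 new (e, l, l)
  "ss" → prefix "s" already present; 1 new (s)
  "skkexesslke" → prefix "s" already present; 10 new (k, k, e, x, e, s, s, l, k, e)
  "sesesse" → prefix "se" already present; 5 new (s, e, s, s, e)
  "skeelxel" → prefix "sk" already present; 6 new (e, e, l, x, e, l)
  "slkllk" → prefix "s" already present; 5 new (l, k, l, l, k)
  "sxlxslslskx" → prefix "sx" already present; 9 new (l, x, s, l, s, l, s, k, x)
  "sxslllslx" → prefix "sxs" already present; 6 new (l, l, l, s, l, x)
  "ske" → prefix "ske" already present; 0 new (none)
  "sslxxkllx" → prefix "ss" already present; 7 new (l, x, x, k, l, l, x)
Total nodes = 9 + 2 + 3 + 1 + 10 + 5 + 6 + 5 + 9 + 6 + 0 + 7 = 63

63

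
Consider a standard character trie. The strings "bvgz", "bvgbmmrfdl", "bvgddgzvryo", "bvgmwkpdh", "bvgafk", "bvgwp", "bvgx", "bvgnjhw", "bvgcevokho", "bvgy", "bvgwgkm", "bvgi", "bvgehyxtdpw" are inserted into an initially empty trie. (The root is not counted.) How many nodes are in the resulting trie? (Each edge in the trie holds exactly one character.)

55

Insert word by word; a character creates a node only if that edge doesn't already exist:
  "bvgz" → 4 new (b, v, g, z)
  "bvgbmmrfdl" → prefix "bvg" already present; 7 new (b, m, m, r, f, d, l)
  "bvgddgzvryo" → prefix "bvg" already present; 8 new (d, d, g, z, v, r, y, o)
  "bvgmwkpdh" → prefix "bvg" already present; 6 new (m, w, k, p, d, h)
  "bvgafk" → prefix "bvg" already present; 3 new (a, f, k)
  "bvgwp" → prefix "bvg" already present; 2 new (w, p)
  "bvgx" → prefix "bvg" already present; 1 new (x)
  "bvgnjhw" → prefix "bvg" already present; 4 new (n, j, h, w)
  "bvgcevokho" → prefix "bvg" already present; 7 new (c, e, v, o, k, h, o)
  "bvgy" → prefix "bvg" already present; 1 new (y)
  "bvgwgkm" → prefix "bvgw" already present; 3 new (g, k, m)
  "bvgi" → prefix "bvg" already present; 1 new (i)
  "bvgehyxtdpw" → prefix "bvg" already present; 8 new (e, h, y, x, t, d, p, w)
Total nodes = 4 + 7 + 8 + 6 + 3 + 2 + 1 + 4 + 7 + 1 + 3 + 1 + 8 = 55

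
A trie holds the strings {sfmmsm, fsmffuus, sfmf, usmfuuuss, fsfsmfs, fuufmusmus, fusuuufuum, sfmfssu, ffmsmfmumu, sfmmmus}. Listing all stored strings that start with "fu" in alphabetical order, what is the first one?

Filter for "fu…" and sort: "fusuuufuum", "fuufmusmus"
The 1st is fusuuufuum.

fusuuufuum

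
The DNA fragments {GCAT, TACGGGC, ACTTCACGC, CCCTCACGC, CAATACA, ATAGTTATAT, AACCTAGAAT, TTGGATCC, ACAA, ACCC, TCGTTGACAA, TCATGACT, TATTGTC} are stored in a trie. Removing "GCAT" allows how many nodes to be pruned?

4

Walk "GCAT" from the leaf back toward the root, removing each node that no remaining word uses.
No other word shares any prefix with "GCAT", so all 4 of its nodes go.
Nodes removed: 4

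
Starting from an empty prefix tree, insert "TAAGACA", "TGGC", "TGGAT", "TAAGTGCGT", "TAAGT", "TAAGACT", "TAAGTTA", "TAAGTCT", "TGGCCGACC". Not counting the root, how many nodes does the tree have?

27

Insert word by word; a character creates a node only if that edge doesn't already exist:
  "TAAGACA" → 7 new (T, A, A, G, A, C, A)
  "TGGC" → prefix "T" already present; 3 new (G, G, C)
  "TGGAT" → prefix "TGG" already present; 2 new (A, T)
  "TAAGTGCGT" → prefix "TAAG" already present; 5 new (T, G, C, G, T)
  "TAAGT" → prefix "TAAGT" already present; 0 new (none)
  "TAAGACT" → prefix "TAAGAC" already present; 1 new (T)
  "TAAGTTA" → prefix "TAAGT" already present; 2 new (T, A)
  "TAAGTCT" → prefix "TAAGT" already present; 2 new (C, T)
  "TGGCCGACC" → prefix "TGGC" already present; 5 new (C, G, A, C, C)
Total nodes = 7 + 3 + 2 + 5 + 0 + 1 + 2 + 2 + 5 = 27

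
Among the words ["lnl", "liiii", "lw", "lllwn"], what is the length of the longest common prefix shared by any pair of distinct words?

1

The deepest shared node is where two words last agree before diverging.
e.g. "liiii" and "lllwn" share the prefix "l" of length 1; no pair shares a longer one.
Longest shared-prefix length: 1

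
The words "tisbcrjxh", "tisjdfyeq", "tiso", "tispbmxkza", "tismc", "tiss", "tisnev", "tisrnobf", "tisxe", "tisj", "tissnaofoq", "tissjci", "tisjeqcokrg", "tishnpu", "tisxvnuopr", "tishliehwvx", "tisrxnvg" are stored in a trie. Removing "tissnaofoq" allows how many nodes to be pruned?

6

After clearing the end-marker at "tissnaofoq", prune upward until reaching a node still needed by another word.
The suffix "naofoq" (6 nodes) is used only by "tissnaofoq"; the node for "tiss" still has the child "j", so pruning stops there.
Nodes removed: 6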